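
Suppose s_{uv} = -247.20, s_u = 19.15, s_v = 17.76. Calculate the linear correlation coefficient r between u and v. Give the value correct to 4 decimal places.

-0.7268

r = Cov(u,v) / (s_u · s_v) = -247.20 / (19.15 × 17.76)
  = -247.20 / 340.1040 ≈ -0.7268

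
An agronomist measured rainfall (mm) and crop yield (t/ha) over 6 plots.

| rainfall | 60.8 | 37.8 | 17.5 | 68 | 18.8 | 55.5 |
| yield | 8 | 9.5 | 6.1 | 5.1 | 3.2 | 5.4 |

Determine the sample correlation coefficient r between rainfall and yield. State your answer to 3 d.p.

n = 6, Σx = 258.4, Σy = 37.3, Σx² = 13489.42, Σy² = 256.87, Σxy = 1658.91
nΣxy − ΣxΣy = 9953.46 − 9638.32 = 315.14
nΣx² − (Σx)² = 80936.52 − 66770.56 = 14165.96; nΣy² − (Σy)² = 1541.22 − 1391.29 = 149.93
r = 315.14 / √(14165.96 × 149.93) = 315.14 / 1457.3614 ≈ 0.216

0.216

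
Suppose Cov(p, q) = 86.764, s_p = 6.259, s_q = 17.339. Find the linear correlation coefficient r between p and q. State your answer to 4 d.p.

r = Cov(p,q) / (s_p · s_q) = 86.764 / (6.259 × 17.339)
  = 86.764 / 108.5248 ≈ 0.7995

0.7995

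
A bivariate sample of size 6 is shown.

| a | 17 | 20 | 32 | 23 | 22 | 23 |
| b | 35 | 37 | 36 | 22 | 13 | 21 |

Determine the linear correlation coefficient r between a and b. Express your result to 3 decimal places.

n = 6, Σa = 137, Σb = 164, Σa² = 3255, Σb² = 4984, Σab = 3762
nΣab − ΣaΣb = 22572 − 22468 = 104
nΣa² − (Σa)² = 19530 − 18769 = 761; nΣb² − (Σb)² = 29904 − 26896 = 3008
r = 104 / √(761 × 3008) = 104 / 1512.9732 ≈ 0.069

0.069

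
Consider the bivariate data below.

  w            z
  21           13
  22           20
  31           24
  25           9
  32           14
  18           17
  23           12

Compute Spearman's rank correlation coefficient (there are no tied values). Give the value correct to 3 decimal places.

Rank w: 2, 3, 6, 5, 7, 1, 4
Rank z: 3, 6, 7, 1, 4, 5, 2
d = rank(w) − rank(z): -1, -3, -1, 4, 3, -4, 2; Σd² = 56
ρ = 1 − 6Σd² / [n(n²−1)] = 1 − 6×56 / (7×48) = 1 − 336/336 ≈ 0.000

0.000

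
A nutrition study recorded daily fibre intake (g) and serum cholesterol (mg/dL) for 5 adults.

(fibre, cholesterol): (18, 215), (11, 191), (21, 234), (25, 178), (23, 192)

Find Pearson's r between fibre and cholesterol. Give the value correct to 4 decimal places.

-0.0924

n = 5, Σx = 98, Σy = 1010, Σx² = 2040, Σy² = 206010, Σxy = 19751
nΣxy − ΣxΣy = 98755 − 98980 = -225
nΣx² − (Σx)² = 10200 − 9604 = 596; nΣy² − (Σy)² = 1030050 − 1020100 = 9950
r = -225 / √(596 × 9950) = -225 / 2435.2002 ≈ -0.0924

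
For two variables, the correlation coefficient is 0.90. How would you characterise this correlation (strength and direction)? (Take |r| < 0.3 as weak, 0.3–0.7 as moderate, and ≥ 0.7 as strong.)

strong positive

r = 0.90 > 0 so the relationship is positive.
|r| = 0.90, which falls in the strong range.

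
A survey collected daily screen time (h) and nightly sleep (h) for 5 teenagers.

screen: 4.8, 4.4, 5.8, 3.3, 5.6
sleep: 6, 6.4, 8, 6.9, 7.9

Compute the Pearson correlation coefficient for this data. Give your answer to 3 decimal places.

0.590

n = 5, Σx = 23.9, Σy = 35.2, Σx² = 118.29, Σy² = 250.98, Σxy = 170.37
nΣxy − ΣxΣy = 851.85 − 841.28 = 10.57
nΣx² − (Σx)² = 591.45 − 571.21 = 20.24; nΣy² − (Σy)² = 1254.9 − 1239.04 = 15.86
r = 10.57 / √(20.24 × 15.86) = 10.57 / 17.9167 ≈ 0.590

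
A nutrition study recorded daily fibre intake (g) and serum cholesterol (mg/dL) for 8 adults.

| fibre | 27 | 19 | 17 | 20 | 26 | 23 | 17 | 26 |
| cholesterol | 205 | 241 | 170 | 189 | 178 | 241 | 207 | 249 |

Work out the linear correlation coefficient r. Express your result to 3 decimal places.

0.223

n = 8, Σx = 175, Σy = 1680, Σx² = 3949, Σy² = 359342, Σxy = 36948
nΣxy − ΣxΣy = 295584 − 294000 = 1584
nΣx² − (Σx)² = 31592 − 30625 = 967; nΣy² − (Σy)² = 2874736 − 2822400 = 52336
r = 1584 / √(967 × 52336) = 1584 / 7113.9941 ≈ 0.223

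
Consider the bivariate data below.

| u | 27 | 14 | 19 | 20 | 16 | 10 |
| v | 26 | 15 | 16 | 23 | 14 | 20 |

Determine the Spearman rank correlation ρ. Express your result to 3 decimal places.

Rank u: 6, 2, 4, 5, 3, 1
Rank v: 6, 2, 3, 5, 1, 4
d = rank(u) − rank(v): 0, 0, 1, 0, 2, -3; Σd² = 14
ρ = 1 − 6Σd² / [n(n²−1)] = 1 − 6×14 / (6×35) = 1 − 84/210 ≈ 0.600

0.600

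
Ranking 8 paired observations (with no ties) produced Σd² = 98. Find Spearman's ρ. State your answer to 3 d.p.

-0.167

ρ = 1 − 6Σd² / [n(n²−1)] = 1 − 6×98 / (8×63)
  = 1 − 588/504 = 1 − 1.1667 ≈ -0.167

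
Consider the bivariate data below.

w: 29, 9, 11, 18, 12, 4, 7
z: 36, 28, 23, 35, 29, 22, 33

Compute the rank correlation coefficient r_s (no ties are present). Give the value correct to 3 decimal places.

Rank w: 7, 3, 4, 6, 5, 1, 2
Rank z: 7, 3, 2, 6, 4, 1, 5
d = rank(w) − rank(z): 0, 0, 2, 0, 1, 0, -3; Σd² = 14
ρ = 1 − 6Σd² / [n(n²−1)] = 1 − 6×14 / (7×48) = 1 − 84/336 ≈ 0.750

0.750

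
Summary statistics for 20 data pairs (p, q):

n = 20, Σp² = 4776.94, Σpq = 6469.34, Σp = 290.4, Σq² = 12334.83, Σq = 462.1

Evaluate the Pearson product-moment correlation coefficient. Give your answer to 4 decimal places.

r = (nΣpq − ΣpΣq) / √[(nΣp² − (Σp)²)(nΣq² − (Σq)²)]
Numerator: 20×6469.34 − 290.4×462.1 = -4807.04
Denominator: √[(95538.8 − 84332.16)(246696.6 − 213536.41)] = √[11206.64 × 33160.19] = 19277.3004
r = -4807.04 / 19277.3004 ≈ -0.2494

-0.2494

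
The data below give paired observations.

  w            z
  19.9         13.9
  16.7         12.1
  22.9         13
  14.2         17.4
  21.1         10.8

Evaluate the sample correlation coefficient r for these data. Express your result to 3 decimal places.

-0.654

n = 5, Σw = 94.8, Σz = 67.2, Σw² = 1846.16, Σz² = 928.02, Σwz = 1251.34
nΣwz − ΣwΣz = 6256.7 − 6370.56 = -113.86
nΣw² − (Σw)² = 9230.8 − 8987.04 = 243.76; nΣz² − (Σz)² = 4640.1 − 4515.84 = 124.26
r = -113.86 / √(243.76 × 124.26) = -113.86 / 174.0391 ≈ -0.654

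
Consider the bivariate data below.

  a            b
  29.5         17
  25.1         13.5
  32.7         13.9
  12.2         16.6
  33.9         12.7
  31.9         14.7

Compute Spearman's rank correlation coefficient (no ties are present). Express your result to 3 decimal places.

Rank a: 3, 2, 5, 1, 6, 4
Rank b: 6, 2, 3, 5, 1, 4
d = rank(a) − rank(b): -3, 0, 2, -4, 5, 0; Σd² = 54
ρ = 1 − 6Σd² / [n(n²−1)] = 1 − 6×54 / (6×35) = 1 − 324/210 ≈ -0.543

-0.543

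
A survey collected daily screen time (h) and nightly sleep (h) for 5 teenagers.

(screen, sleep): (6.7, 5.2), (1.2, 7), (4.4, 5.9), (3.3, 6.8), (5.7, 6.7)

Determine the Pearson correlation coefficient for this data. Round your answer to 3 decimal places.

n = 5, Σx = 21.3, Σy = 31.6, Σx² = 109.07, Σy² = 201.98, Σxy = 129.83
nΣxy − ΣxΣy = 649.15 − 673.08 = -23.93
nΣx² − (Σx)² = 545.35 − 453.69 = 91.66; nΣy² − (Σy)² = 1009.9 − 998.56 = 11.34
r = -23.93 / √(91.66 × 11.34) = -23.93 / 32.2401 ≈ -0.742

-0.742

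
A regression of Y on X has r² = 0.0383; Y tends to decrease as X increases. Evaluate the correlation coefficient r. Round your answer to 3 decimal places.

|r| = √0.0383 = 0.196
The association is negative, so r = −0.196.

-0.196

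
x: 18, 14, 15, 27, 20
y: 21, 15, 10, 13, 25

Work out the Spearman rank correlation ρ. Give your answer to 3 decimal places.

Rank x: 3, 1, 2, 5, 4
Rank y: 4, 3, 1, 2, 5
d = rank(x) − rank(y): -1, -2, 1, 3, -1; Σd² = 16
ρ = 1 − 6Σd² / [n(n²−1)] = 1 − 6×16 / (5×24) = 1 − 96/120 ≈ 0.200

0.200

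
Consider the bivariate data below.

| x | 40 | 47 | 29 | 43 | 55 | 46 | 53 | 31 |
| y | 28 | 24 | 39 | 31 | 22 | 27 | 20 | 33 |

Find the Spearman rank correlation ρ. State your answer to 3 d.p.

-0.952

Rank x: 3, 6, 1, 4, 8, 5, 7, 2
Rank y: 5, 3, 8, 6, 2, 4, 1, 7
d = rank(x) − rank(y): -2, 3, -7, -2, 6, 1, 6, -5; Σd² = 164
ρ = 1 − 6Σd² / [n(n²−1)] = 1 − 6×164 / (8×63) = 1 − 984/504 ≈ -0.952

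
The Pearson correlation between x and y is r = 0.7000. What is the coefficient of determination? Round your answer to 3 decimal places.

r² = (0.7000)² = 0.490

0.490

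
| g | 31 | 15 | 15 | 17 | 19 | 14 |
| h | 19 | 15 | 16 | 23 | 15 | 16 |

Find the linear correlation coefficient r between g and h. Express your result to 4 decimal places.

n = 6, Σg = 111, Σh = 104, Σg² = 2257, Σh² = 1852, Σgh = 1954
nΣgh − ΣgΣh = 11724 − 11544 = 180
nΣg² − (Σg)² = 13542 − 12321 = 1221; nΣh² − (Σh)² = 11112 − 10816 = 296
r = 180 / √(1221 × 296) = 180 / 601.1788 ≈ 0.2994

0.2994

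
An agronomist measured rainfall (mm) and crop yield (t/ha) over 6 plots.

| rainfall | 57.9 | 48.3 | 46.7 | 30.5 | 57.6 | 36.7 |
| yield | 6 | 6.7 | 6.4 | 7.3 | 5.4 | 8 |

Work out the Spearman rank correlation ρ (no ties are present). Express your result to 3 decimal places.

Rank rainfall: 6, 4, 3, 1, 5, 2
Rank yield: 2, 4, 3, 5, 1, 6
d = rank(rainfall) − rank(yield): 4, 0, 0, -4, 4, -4; Σd² = 64
ρ = 1 − 6Σd² / [n(n²−1)] = 1 − 6×64 / (6×35) = 1 − 384/210 ≈ -0.829

-0.829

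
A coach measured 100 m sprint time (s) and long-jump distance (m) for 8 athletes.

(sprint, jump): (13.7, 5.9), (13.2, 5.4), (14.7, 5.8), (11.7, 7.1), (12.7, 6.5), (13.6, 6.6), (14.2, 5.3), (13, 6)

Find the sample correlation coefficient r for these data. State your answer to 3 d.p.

-0.698

n = 8, Σx = 106.8, Σy = 48.6, Σx² = 1431.8, Σy² = 297.92, Σxy = 646.01
nΣxy − ΣxΣy = 5168.08 − 5190.48 = -22.4
nΣx² − (Σx)² = 11454.4 − 11406.24 = 48.16; nΣy² − (Σy)² = 2383.36 − 2361.96 = 21.4
r = -22.4 / √(48.16 × 21.4) = -22.4 / 32.1033 ≈ -0.698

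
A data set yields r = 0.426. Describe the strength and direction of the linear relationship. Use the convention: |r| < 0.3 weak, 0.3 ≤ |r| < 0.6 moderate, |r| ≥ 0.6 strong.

r = 0.426 > 0 so the relationship is positive.
|r| = 0.426, which falls in the moderate range.

moderate positive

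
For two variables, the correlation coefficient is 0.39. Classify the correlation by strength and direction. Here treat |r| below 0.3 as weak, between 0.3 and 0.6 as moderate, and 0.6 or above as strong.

moderate positive

r = 0.39 > 0 so the relationship is positive.
|r| = 0.39, which falls in the moderate range.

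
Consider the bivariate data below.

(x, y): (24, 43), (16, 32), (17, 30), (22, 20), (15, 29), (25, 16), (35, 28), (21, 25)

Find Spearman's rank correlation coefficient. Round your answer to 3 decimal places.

Rank x: 6, 2, 3, 5, 1, 7, 8, 4
Rank y: 8, 7, 6, 2, 5, 1, 4, 3
d = rank(x) − rank(y): -2, -5, -3, 3, -4, 6, 4, 1; Σd² = 116
ρ = 1 − 6Σd² / [n(n²−1)] = 1 − 6×116 / (8×63) = 1 − 696/504 ≈ -0.381

-0.381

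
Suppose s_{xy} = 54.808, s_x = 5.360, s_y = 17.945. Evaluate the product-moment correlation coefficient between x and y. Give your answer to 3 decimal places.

0.570

r = Cov(x,y) / (s_x · s_y) = 54.808 / (5.360 × 17.945)
  = 54.808 / 96.1852 ≈ 0.570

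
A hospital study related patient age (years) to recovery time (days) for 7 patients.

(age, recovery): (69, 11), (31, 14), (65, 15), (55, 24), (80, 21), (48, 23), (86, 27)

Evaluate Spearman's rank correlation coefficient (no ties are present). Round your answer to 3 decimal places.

0.286

Rank age: 5, 1, 4, 3, 6, 2, 7
Rank recovery: 1, 2, 3, 6, 4, 5, 7
d = rank(age) − rank(recovery): 4, -1, 1, -3, 2, -3, 0; Σd² = 40
ρ = 1 − 6Σd² / [n(n²−1)] = 1 − 6×40 / (7×48) = 1 − 240/336 ≈ 0.286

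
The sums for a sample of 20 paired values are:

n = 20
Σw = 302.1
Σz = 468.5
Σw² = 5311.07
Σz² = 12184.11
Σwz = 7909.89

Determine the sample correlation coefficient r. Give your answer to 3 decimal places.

0.876

r = (nΣwz − ΣwΣz) / √[(nΣw² − (Σw)²)(nΣz² − (Σz)²)]
Numerator: 20×7909.89 − 302.1×468.5 = 16663.95
Denominator: √[(106221.4 − 91264.41)(243682.2 − 219492.25)] = √[14956.99 × 24189.95] = 19021.2734
r = 16663.95 / 19021.2734 ≈ 0.876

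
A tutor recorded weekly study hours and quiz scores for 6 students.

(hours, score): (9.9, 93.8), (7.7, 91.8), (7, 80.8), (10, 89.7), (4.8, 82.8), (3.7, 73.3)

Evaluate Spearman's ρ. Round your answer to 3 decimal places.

Rank hours: 5, 4, 3, 6, 2, 1
Rank score: 6, 5, 2, 4, 3, 1
d = rank(hours) − rank(score): -1, -1, 1, 2, -1, 0; Σd² = 8
ρ = 1 − 6Σd² / [n(n²−1)] = 1 − 6×8 / (6×35) = 1 − 48/210 ≈ 0.771

0.771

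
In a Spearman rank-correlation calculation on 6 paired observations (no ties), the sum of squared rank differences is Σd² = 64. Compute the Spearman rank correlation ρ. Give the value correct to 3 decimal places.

ρ = 1 − 6Σd² / [n(n²−1)] = 1 − 6×64 / (6×35)
  = 1 − 384/210 = 1 − 1.8286 ≈ -0.829

-0.829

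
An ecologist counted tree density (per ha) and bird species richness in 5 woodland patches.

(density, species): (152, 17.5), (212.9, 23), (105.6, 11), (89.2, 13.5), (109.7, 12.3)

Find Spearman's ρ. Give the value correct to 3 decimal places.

Rank density: 4, 5, 2, 1, 3
Rank species: 4, 5, 1, 3, 2
d = rank(density) − rank(species): 0, 0, 1, -2, 1; Σd² = 6
ρ = 1 − 6Σd² / [n(n²−1)] = 1 − 6×6 / (5×24) = 1 − 36/120 ≈ 0.700

0.700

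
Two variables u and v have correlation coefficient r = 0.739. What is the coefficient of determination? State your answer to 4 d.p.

r² = (0.739)² = 0.5461

0.5461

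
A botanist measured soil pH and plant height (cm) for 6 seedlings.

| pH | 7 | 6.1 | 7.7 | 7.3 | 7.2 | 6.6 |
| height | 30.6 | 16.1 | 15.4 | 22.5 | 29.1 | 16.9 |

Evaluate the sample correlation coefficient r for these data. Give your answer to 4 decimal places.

n = 6, Σx = 41.9, Σy = 130.6, Σx² = 294.19, Σy² = 3071.4, Σxy = 916.3
nΣxy − ΣxΣy = 5497.8 − 5472.14 = 25.66
nΣx² − (Σx)² = 1765.14 − 1755.61 = 9.53; nΣy² − (Σy)² = 18428.4 − 17056.36 = 1372.04
r = 25.66 / √(9.53 × 1372.04) = 25.66 / 114.3483 ≈ 0.2244

0.2244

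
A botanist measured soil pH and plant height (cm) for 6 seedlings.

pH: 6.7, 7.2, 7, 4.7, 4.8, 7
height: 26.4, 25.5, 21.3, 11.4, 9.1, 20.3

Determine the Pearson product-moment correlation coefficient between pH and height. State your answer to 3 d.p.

n = 6, Σx = 37.4, Σy = 114, Σx² = 239.86, Σy² = 2425.76, Σxy = 748.94
nΣxy − ΣxΣy = 4493.64 − 4263.6 = 230.04
nΣx² − (Σx)² = 1439.16 − 1398.76 = 40.4; nΣy² − (Σy)² = 14554.56 − 12996 = 1558.56
r = 230.04 / √(40.4 × 1558.56) = 230.04 / 250.9299 ≈ 0.917

0.917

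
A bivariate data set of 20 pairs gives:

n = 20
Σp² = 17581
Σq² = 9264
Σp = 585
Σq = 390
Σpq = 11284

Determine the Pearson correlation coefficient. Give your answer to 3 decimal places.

-0.140

r = (nΣpq − ΣpΣq) / √[(nΣp² − (Σp)²)(nΣq² − (Σq)²)]
Numerator: 20×11284 − 585×390 = -2470
Denominator: √[(351620 − 342225)(185280 − 152100)] = √[9395 × 33180] = 17655.7668
r = -2470 / 17655.7668 ≈ -0.140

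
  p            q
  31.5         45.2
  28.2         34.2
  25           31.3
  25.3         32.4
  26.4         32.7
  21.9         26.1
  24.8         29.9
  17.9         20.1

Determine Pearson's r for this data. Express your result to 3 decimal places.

n = 8, Σp = 201, Σq = 251.9, Σp² = 5164.6, Σq² = 8290.65, Σpq = 6526.64
nΣpq − ΣpΣq = 52213.12 − 50631.9 = 1581.22
nΣp² − (Σp)² = 41316.8 − 40401 = 915.8; nΣq² − (Σq)² = 66325.2 − 63453.61 = 2871.59
r = 1581.22 / √(915.8 × 2871.59) = 1581.22 / 1621.6665 ≈ 0.975

0.975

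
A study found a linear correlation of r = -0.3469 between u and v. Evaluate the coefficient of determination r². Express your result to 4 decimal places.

0.1203

r² = (-0.3469)² = 0.1203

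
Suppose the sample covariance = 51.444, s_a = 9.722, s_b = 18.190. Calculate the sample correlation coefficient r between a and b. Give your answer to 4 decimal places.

0.2909

r = Cov(a,b) / (s_a · s_b) = 51.444 / (9.722 × 18.190)
  = 51.444 / 176.8432 ≈ 0.2909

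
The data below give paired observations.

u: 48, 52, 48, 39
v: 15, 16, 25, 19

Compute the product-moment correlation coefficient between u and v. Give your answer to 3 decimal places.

-0.178

n = 4, Σu = 187, Σv = 75, Σu² = 8833, Σv² = 1467, Σuv = 3493
nΣuv − ΣuΣv = 13972 − 14025 = -53
nΣu² − (Σu)² = 35332 − 34969 = 363; nΣv² − (Σv)² = 5868 − 5625 = 243
r = -53 / √(363 × 243) = -53 / 297.0000 ≈ -0.178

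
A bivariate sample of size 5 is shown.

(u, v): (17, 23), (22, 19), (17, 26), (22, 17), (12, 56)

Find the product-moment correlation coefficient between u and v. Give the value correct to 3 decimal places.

-0.904

n = 5, Σu = 90, Σv = 141, Σu² = 1690, Σv² = 4991, Σuv = 2297
nΣuv − ΣuΣv = 11485 − 12690 = -1205
nΣu² − (Σu)² = 8450 − 8100 = 350; nΣv² − (Σv)² = 24955 − 19881 = 5074
r = -1205 / √(350 × 5074) = -1205 / 1332.6290 ≈ -0.904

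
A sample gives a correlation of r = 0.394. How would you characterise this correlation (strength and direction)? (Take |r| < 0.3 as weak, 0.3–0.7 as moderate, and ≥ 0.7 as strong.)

r = 0.394 > 0 so the relationship is positive.
|r| = 0.394, which falls in the moderate range.

moderate positive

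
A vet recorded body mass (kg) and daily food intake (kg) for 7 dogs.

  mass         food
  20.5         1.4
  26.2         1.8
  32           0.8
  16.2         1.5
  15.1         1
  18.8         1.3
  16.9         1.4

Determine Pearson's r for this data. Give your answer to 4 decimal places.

n = 7, Σx = 145.7, Σy = 9.2, Σx² = 3260.19, Σy² = 12.74, Σxy = 188.96
nΣxy − ΣxΣy = 1322.72 − 1340.44 = -17.72
nΣx² − (Σx)² = 22821.33 − 21228.49 = 1592.84; nΣy² − (Σy)² = 89.18 − 84.64 = 4.54
r = -17.72 / √(1592.84 × 4.54) = -17.72 / 85.0382 ≈ -0.2084

-0.2084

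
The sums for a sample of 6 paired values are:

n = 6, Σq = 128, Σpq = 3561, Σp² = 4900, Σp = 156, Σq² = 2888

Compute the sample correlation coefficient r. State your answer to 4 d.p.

0.6394

r = (nΣpq − ΣpΣq) / √[(nΣp² − (Σp)²)(nΣq² − (Σq)²)]
Numerator: 6×3561 − 156×128 = 1398
Denominator: √[(29400 − 24336)(17328 − 16384)] = √[5064 × 944] = 2186.4162
r = 1398 / 2186.4162 ≈ 0.6394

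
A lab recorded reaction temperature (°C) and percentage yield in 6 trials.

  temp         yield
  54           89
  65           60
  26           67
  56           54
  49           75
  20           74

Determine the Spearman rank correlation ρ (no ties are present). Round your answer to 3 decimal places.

-0.429

Rank temp: 4, 6, 2, 5, 3, 1
Rank yield: 6, 2, 3, 1, 5, 4
d = rank(temp) − rank(yield): -2, 4, -1, 4, -2, -3; Σd² = 50
ρ = 1 − 6Σd² / [n(n²−1)] = 1 − 6×50 / (6×35) = 1 − 300/210 ≈ -0.429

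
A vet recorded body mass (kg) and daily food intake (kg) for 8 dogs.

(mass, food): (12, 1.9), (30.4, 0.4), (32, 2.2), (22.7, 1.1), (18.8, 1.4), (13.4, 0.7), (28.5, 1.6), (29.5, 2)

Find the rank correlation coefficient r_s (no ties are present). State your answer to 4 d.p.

Rank mass: 1, 7, 8, 4, 3, 2, 5, 6
Rank food: 6, 1, 8, 3, 4, 2, 5, 7
d = rank(mass) − rank(food): -5, 6, 0, 1, -1, 0, 0, -1; Σd² = 64
ρ = 1 − 6Σd² / [n(n²−1)] = 1 − 6×64 / (8×63) = 1 − 384/504 ≈ 0.2381

0.2381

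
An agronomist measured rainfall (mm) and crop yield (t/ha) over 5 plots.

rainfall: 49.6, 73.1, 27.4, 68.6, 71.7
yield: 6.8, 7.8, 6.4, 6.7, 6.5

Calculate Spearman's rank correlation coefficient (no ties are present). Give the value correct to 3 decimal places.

0.600

Rank rainfall: 2, 5, 1, 3, 4
Rank yield: 4, 5, 1, 3, 2
d = rank(rainfall) − rank(yield): -2, 0, 0, 0, 2; Σd² = 8
ρ = 1 − 6Σd² / [n(n²−1)] = 1 − 6×8 / (5×24) = 1 − 48/120 ≈ 0.600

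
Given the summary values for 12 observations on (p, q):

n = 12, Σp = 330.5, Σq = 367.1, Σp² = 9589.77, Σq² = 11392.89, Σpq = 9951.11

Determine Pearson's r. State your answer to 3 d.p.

-0.566

r = (nΣpq − ΣpΣq) / √[(nΣp² − (Σp)²)(nΣq² − (Σq)²)]
Numerator: 12×9951.11 − 330.5×367.1 = -1913.23
Denominator: √[(115077.24 − 109230.25)(136714.68 − 134762.41)] = √[5846.99 × 1952.27] = 3378.5949
r = -1913.23 / 3378.5949 ≈ -0.566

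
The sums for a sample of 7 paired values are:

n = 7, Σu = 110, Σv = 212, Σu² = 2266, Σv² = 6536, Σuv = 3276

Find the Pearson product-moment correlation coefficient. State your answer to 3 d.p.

r = (nΣuv − ΣuΣv) / √[(nΣu² − (Σu)²)(nΣv² − (Σv)²)]
Numerator: 7×3276 − 110×212 = -388
Denominator: √[(15862 − 12100)(45752 − 44944)] = √[3762 × 808] = 1743.4724
r = -388 / 1743.4724 ≈ -0.223

-0.223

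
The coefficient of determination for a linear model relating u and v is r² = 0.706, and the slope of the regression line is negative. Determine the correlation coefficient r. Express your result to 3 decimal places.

-0.840

|r| = √0.706 = 0.840
The association is negative, so r = −0.840.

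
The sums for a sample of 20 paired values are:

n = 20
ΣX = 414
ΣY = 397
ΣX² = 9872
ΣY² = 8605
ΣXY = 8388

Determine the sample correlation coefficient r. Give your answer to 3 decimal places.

r = (nΣXY − ΣXΣY) / √[(nΣX² − (ΣX)²)(nΣY² − (ΣY)²)]
Numerator: 20×8388 − 414×397 = 3402
Denominator: √[(197440 − 171396)(172100 − 157609)] = √[26044 × 14491] = 19426.8784
r = 3402 / 19426.8784 ≈ 0.175

0.175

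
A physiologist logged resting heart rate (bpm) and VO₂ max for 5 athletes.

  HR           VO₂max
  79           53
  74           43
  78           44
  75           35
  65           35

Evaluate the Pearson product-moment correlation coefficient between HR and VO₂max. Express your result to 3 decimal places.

0.718

n = 5, Σx = 371, Σy = 210, Σx² = 27651, Σy² = 9044, Σxy = 15701
nΣxy − ΣxΣy = 78505 − 77910 = 595
nΣx² − (Σx)² = 138255 − 137641 = 614; nΣy² − (Σy)² = 45220 − 44100 = 1120
r = 595 / √(614 × 1120) = 595 / 829.2647 ≈ 0.718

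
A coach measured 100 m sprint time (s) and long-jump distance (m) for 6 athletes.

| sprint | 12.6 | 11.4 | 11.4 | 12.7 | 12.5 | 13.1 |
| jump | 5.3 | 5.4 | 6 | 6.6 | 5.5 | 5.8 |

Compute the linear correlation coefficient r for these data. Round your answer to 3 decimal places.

n = 6, Σx = 73.7, Σy = 34.6, Σx² = 907.83, Σy² = 200.7, Σxy = 425.29
nΣxy − ΣxΣy = 2551.74 − 2550.02 = 1.72
nΣx² − (Σx)² = 5446.98 − 5431.69 = 15.29; nΣy² − (Σy)² = 1204.2 − 1197.16 = 7.04
r = 1.72 / √(15.29 × 7.04) = 1.72 / 10.3750 ≈ 0.166

0.166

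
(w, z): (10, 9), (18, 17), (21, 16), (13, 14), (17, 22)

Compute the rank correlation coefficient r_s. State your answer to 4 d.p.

0.6000

Rank w: 1, 4, 5, 2, 3
Rank z: 1, 4, 3, 2, 5
d = rank(w) − rank(z): 0, 0, 2, 0, -2; Σd² = 8
ρ = 1 − 6Σd² / [n(n²−1)] = 1 − 6×8 / (5×24) = 1 − 48/120 ≈ 0.6000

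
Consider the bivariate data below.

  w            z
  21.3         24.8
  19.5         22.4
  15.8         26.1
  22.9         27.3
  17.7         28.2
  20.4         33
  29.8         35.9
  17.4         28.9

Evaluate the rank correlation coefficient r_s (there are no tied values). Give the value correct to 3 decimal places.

Rank w: 6, 4, 1, 7, 3, 5, 8, 2
Rank z: 2, 1, 3, 4, 5, 7, 8, 6
d = rank(w) − rank(z): 4, 3, -2, 3, -2, -2, 0, -4; Σd² = 62
ρ = 1 − 6Σd² / [n(n²−1)] = 1 − 6×62 / (8×63) = 1 − 372/504 ≈ 0.262

0.262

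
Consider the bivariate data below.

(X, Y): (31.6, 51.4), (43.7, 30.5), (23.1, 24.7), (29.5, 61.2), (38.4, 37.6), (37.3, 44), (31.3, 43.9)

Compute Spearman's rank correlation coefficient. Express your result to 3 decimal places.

Rank X: 4, 7, 1, 2, 6, 5, 3
Rank Y: 6, 2, 1, 7, 3, 5, 4
d = rank(X) − rank(Y): -2, 5, 0, -5, 3, 0, -1; Σd² = 64
ρ = 1 − 6Σd² / [n(n²−1)] = 1 − 6×64 / (7×48) = 1 − 384/336 ≈ -0.143

-0.143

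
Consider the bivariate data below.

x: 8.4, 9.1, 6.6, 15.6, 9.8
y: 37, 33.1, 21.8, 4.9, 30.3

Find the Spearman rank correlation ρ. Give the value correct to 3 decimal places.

-0.400

Rank x: 2, 3, 1, 5, 4
Rank y: 5, 4, 2, 1, 3
d = rank(x) − rank(y): -3, -1, -1, 4, 1; Σd² = 28
ρ = 1 − 6Σd² / [n(n²−1)] = 1 − 6×28 / (5×24) = 1 − 168/120 ≈ -0.400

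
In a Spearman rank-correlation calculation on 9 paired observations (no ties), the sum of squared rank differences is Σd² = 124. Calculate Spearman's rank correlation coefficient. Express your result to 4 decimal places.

ρ = 1 − 6Σd² / [n(n²−1)] = 1 − 6×124 / (9×80)
  = 1 − 744/720 = 1 − 1.03333 ≈ -0.0333

-0.0333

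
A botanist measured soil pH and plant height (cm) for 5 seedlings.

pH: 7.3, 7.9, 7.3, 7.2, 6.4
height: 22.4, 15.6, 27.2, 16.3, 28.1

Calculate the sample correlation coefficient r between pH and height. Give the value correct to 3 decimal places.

-0.699

n = 5, Σx = 36.1, Σy = 109.6, Σx² = 261.79, Σy² = 2540.26, Σxy = 782.52
nΣxy − ΣxΣy = 3912.6 − 3956.56 = -43.96
nΣx² − (Σx)² = 1308.95 − 1303.21 = 5.74; nΣy² − (Σy)² = 12701.3 − 12012.16 = 689.14
r = -43.96 / √(5.74 × 689.14) = -43.96 / 62.8941 ≈ -0.699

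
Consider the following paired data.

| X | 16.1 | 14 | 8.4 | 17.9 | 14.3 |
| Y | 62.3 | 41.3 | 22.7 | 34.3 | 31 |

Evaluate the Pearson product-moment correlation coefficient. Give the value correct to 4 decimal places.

0.5608

n = 5, ΣX = 70.7, ΣY = 191.6, ΣX² = 1050.67, ΣY² = 8239.76, ΣXY = 2829.18
nΣXY − ΣXΣY = 14145.9 − 13546.12 = 599.78
nΣX² − (ΣX)² = 5253.35 − 4998.49 = 254.86; nΣY² − (ΣY)² = 41198.8 − 36710.56 = 4488.24
r = 599.78 / √(254.86 × 4488.24) = 599.78 / 1069.5199 ≈ 0.5608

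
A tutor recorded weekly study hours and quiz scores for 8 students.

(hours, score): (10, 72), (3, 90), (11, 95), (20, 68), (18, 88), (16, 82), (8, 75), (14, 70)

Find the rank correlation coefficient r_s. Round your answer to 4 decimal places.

Rank hours: 3, 1, 4, 8, 7, 6, 2, 5
Rank score: 3, 7, 8, 1, 6, 5, 4, 2
d = rank(hours) − rank(score): 0, -6, -4, 7, 1, 1, -2, 3; Σd² = 116
ρ = 1 − 6Σd² / [n(n²−1)] = 1 − 6×116 / (8×63) = 1 − 696/504 ≈ -0.3810

-0.3810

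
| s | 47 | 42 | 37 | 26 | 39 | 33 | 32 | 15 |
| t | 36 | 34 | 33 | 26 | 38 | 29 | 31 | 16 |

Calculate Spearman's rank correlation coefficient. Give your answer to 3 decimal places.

0.905

Rank s: 8, 7, 5, 2, 6, 4, 3, 1
Rank t: 7, 6, 5, 2, 8, 3, 4, 1
d = rank(s) − rank(t): 1, 1, 0, 0, -2, 1, -1, 0; Σd² = 8
ρ = 1 − 6Σd² / [n(n²−1)] = 1 − 6×8 / (8×63) = 1 − 48/504 ≈ 0.905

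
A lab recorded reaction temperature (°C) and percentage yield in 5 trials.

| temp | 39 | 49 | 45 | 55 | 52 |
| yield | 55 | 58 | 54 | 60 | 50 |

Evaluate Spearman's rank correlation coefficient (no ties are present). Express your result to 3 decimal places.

Rank temp: 1, 3, 2, 5, 4
Rank yield: 3, 4, 2, 5, 1
d = rank(temp) − rank(yield): -2, -1, 0, 0, 3; Σd² = 14
ρ = 1 − 6Σd² / [n(n²−1)] = 1 − 6×14 / (5×24) = 1 − 84/120 ≈ 0.300

0.300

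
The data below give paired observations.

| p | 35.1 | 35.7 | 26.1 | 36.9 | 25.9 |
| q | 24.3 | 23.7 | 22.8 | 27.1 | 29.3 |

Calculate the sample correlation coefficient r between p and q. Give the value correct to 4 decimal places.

-0.1669

n = 5, Σp = 159.7, Σq = 127.2, Σp² = 5220.13, Σq² = 3264.92, Σpq = 4052.96
nΣpq − ΣpΣq = 20264.8 − 20313.84 = -49.04
nΣp² − (Σp)² = 26100.65 − 25504.09 = 596.56; nΣq² − (Σq)² = 16324.6 − 16179.84 = 144.76
r = -49.04 / √(596.56 × 144.76) = -49.04 / 293.8674 ≈ -0.1669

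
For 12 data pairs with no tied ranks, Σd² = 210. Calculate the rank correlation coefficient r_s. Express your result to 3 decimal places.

0.266

ρ = 1 − 6Σd² / [n(n²−1)] = 1 − 6×210 / (12×143)
  = 1 − 1260/1716 = 1 − 0.7343 ≈ 0.266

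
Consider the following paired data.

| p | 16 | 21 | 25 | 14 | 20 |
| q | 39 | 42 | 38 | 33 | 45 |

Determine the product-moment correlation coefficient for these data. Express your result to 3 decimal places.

n = 5, Σp = 96, Σq = 197, Σp² = 1918, Σq² = 7843, Σpq = 3818
nΣpq − ΣpΣq = 19090 − 18912 = 178
nΣp² − (Σp)² = 9590 − 9216 = 374; nΣq² − (Σq)² = 39215 − 38809 = 406
r = 178 / √(374 × 406) = 178 / 389.6717 ≈ 0.457

0.457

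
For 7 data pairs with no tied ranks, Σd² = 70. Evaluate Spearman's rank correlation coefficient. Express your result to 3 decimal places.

-0.250

ρ = 1 − 6Σd² / [n(n²−1)] = 1 − 6×70 / (7×48)
  = 1 − 420/336 = 1 − 1.2500 ≈ -0.250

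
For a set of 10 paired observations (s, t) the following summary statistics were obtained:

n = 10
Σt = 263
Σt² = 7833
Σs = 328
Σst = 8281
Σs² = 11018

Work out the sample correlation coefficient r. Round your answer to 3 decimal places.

r = (nΣst − ΣsΣt) / √[(nΣs² − (Σs)²)(nΣt² − (Σt)²)]
Numerator: 10×8281 − 328×263 = -3454
Denominator: √[(110180 − 107584)(78330 − 69169)] = √[2596 × 9161] = 4876.6747
r = -3454 / 4876.6747 ≈ -0.708

-0.708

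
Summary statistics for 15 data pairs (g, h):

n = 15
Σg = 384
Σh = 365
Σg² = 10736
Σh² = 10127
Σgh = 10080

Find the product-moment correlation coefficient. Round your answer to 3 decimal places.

0.693

r = (nΣgh − ΣgΣh) / √[(nΣg² − (Σg)²)(nΣh² − (Σh)²)]
Numerator: 15×10080 − 384×365 = 11040
Denominator: √[(161040 − 147456)(151905 − 133225)] = √[13584 × 18680] = 15929.5047
r = 11040 / 15929.5047 ≈ 0.693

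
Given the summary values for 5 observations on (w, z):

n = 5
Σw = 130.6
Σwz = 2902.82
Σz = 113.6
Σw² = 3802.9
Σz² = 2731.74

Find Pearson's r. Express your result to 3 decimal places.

r = (nΣwz − ΣwΣz) / √[(nΣw² − (Σw)²)(nΣz² − (Σz)²)]
Numerator: 5×2902.82 − 130.6×113.6 = -322.06
Denominator: √[(19014.5 − 17056.36)(13658.7 − 12904.96)] = √[1958.14 × 753.74] = 1214.8780
r = -322.06 / 1214.8780 ≈ -0.265

-0.265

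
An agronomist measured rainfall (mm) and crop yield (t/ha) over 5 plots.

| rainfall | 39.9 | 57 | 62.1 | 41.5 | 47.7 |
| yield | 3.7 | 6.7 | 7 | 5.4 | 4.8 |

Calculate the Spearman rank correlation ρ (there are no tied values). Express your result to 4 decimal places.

Rank rainfall: 1, 4, 5, 2, 3
Rank yield: 1, 4, 5, 3, 2
d = rank(rainfall) − rank(yield): 0, 0, 0, -1, 1; Σd² = 2
ρ = 1 − 6Σd² / [n(n²−1)] = 1 − 6×2 / (5×24) = 1 − 12/120 ≈ 0.9000

0.9000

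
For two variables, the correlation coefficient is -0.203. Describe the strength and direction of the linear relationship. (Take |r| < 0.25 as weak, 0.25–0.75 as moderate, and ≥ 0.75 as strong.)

weak negative

r = -0.203 < 0 so the relationship is negative.
|r| = 0.203, which falls in the weak range.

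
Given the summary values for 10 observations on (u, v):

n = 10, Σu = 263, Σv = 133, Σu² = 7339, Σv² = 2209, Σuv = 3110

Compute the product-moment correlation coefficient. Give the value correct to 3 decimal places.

-0.900

r = (nΣuv − ΣuΣv) / √[(nΣu² − (Σu)²)(nΣv² − (Σv)²)]
Numerator: 10×3110 − 263×133 = -3879
Denominator: √[(73390 − 69169)(22090 − 17689)] = √[4221 × 4401] = 4310.0604
r = -3879 / 4310.0604 ≈ -0.900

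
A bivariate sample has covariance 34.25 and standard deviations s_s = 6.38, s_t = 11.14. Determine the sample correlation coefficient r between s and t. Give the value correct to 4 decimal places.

r = Cov(s,t) / (s_s · s_t) = 34.25 / (6.38 × 11.14)
  = 34.25 / 71.0732 ≈ 0.4819

0.4819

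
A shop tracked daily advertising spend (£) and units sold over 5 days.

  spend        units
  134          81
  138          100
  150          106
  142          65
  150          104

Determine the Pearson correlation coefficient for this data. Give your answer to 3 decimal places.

n = 5, Σx = 714, Σy = 456, Σx² = 102164, Σy² = 42838, Σxy = 65384
nΣxy − ΣxΣy = 326920 − 325584 = 1336
nΣx² − (Σx)² = 510820 − 509796 = 1024; nΣy² − (Σy)² = 214190 − 207936 = 6254
r = 1336 / √(1024 × 6254) = 1336 / 2530.6315 ≈ 0.528

0.528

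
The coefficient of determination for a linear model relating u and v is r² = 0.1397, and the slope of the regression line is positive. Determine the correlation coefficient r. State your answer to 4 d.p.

|r| = √0.1397 = 0.3738
The association is positive, so r = 0.3738.

0.3738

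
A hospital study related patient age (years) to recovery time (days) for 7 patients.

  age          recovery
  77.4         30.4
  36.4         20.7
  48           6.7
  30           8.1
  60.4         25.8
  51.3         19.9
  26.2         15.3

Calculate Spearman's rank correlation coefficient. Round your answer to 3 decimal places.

0.679

Rank age: 7, 3, 4, 2, 6, 5, 1
Rank recovery: 7, 5, 1, 2, 6, 4, 3
d = rank(age) − rank(recovery): 0, -2, 3, 0, 0, 1, -2; Σd² = 18
ρ = 1 − 6Σd² / [n(n²−1)] = 1 − 6×18 / (7×48) = 1 − 108/336 ≈ 0.679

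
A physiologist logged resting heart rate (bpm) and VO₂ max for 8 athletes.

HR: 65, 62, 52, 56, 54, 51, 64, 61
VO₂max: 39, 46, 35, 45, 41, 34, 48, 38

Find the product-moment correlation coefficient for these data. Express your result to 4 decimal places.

n = 8, Σx = 465, Σy = 326, Σx² = 27243, Σy² = 13472, Σxy = 19065
nΣxy − ΣxΣy = 152520 − 151590 = 930
nΣx² − (Σx)² = 217944 − 216225 = 1719; nΣy² − (Σy)² = 107776 − 106276 = 1500
r = 930 / √(1719 × 1500) = 930 / 1605.7708 ≈ 0.5792

0.5792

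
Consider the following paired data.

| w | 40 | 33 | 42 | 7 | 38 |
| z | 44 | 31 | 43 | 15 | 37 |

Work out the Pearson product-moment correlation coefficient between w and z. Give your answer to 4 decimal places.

n = 5, Σw = 160, Σz = 170, Σw² = 5946, Σz² = 6340, Σwz = 6100
nΣwz − ΣwΣz = 30500 − 27200 = 3300
nΣw² − (Σw)² = 29730 − 25600 = 4130; nΣz² − (Σz)² = 31700 − 28900 = 2800
r = 3300 / √(4130 × 2800) = 3300 / 3400.5882 ≈ 0.9704

0.9704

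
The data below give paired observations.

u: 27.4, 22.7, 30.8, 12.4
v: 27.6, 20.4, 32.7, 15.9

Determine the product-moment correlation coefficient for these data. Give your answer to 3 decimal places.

0.951

n = 4, Σu = 93.3, Σv = 96.6, Σu² = 2368.45, Σv² = 2500.02, Σuv = 2423.64
nΣuv − ΣuΣv = 9694.56 − 9012.78 = 681.78
nΣu² − (Σu)² = 9473.8 − 8704.89 = 768.91; nΣv² − (Σv)² = 10000.08 − 9331.56 = 668.52
r = 681.78 / √(768.91 × 668.52) = 681.78 / 716.9600 ≈ 0.951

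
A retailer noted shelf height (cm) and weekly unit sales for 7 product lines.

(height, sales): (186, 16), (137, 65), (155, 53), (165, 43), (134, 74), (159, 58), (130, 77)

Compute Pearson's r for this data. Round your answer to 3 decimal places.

n = 7, Σx = 1066, Σy = 386, Σx² = 164752, Σy² = 23908, Σxy = 56339
nΣxy − ΣxΣy = 394373 − 411476 = -17103
nΣx² − (Σx)² = 1153264 − 1136356 = 16908; nΣy² − (Σy)² = 167356 − 148996 = 18360
r = -17103 / √(16908 × 18360) = -17103 / 17619.0488 ≈ -0.971

-0.971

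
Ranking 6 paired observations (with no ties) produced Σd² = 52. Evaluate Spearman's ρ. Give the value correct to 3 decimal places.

-0.486

ρ = 1 − 6Σd² / [n(n²−1)] = 1 − 6×52 / (6×35)
  = 1 − 312/210 = 1 − 1.4857 ≈ -0.486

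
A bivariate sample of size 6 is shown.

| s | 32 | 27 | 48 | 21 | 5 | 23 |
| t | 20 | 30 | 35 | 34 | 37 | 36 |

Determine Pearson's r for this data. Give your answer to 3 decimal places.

-0.301

n = 6, Σs = 156, Σt = 192, Σs² = 5052, Σt² = 6346, Σst = 4857
nΣst − ΣsΣt = 29142 − 29952 = -810
nΣs² − (Σs)² = 30312 − 24336 = 5976; nΣt² − (Σt)² = 38076 − 36864 = 1212
r = -810 / √(5976 × 1212) = -810 / 2691.2659 ≈ -0.301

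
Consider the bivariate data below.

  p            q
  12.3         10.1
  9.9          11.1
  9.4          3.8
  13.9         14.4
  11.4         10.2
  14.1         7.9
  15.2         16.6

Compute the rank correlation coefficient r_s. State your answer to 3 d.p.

0.500

Rank p: 4, 2, 1, 5, 3, 6, 7
Rank q: 3, 5, 1, 6, 4, 2, 7
d = rank(p) − rank(q): 1, -3, 0, -1, -1, 4, 0; Σd² = 28
ρ = 1 − 6Σd² / [n(n²−1)] = 1 − 6×28 / (7×48) = 1 − 168/336 ≈ 0.500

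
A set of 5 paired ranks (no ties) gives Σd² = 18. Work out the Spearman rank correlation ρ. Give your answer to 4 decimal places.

ρ = 1 − 6Σd² / [n(n²−1)] = 1 − 6×18 / (5×24)
  = 1 − 108/120 = 1 − 0.90000 ≈ 0.1000

0.1000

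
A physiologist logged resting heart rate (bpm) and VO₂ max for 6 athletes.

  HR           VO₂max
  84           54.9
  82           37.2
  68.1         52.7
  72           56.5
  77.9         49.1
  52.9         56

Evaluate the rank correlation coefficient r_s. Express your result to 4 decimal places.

-0.4286

Rank HR: 6, 5, 2, 3, 4, 1
Rank VO₂max: 4, 1, 3, 6, 2, 5
d = rank(HR) − rank(VO₂max): 2, 4, -1, -3, 2, -4; Σd² = 50
ρ = 1 − 6Σd² / [n(n²−1)] = 1 − 6×50 / (6×35) = 1 − 300/210 ≈ -0.4286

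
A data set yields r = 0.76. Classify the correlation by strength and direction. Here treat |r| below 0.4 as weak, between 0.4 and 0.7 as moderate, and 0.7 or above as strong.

strong positive

r = 0.76 > 0 so the relationship is positive.
|r| = 0.76, which falls in the strong range.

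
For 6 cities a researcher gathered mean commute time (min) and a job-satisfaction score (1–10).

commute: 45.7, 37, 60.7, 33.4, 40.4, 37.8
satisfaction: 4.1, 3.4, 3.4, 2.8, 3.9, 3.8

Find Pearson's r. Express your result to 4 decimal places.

n = 6, Σx = 255, Σy = 21.4, Σx² = 11318.54, Σy² = 77.42, Σxy = 914.27
nΣxy − ΣxΣy = 5485.62 − 5457 = 28.62
nΣx² − (Σx)² = 67911.24 − 65025 = 2886.24; nΣy² − (Σy)² = 464.52 − 457.96 = 6.56
r = 28.62 / √(2886.24 × 6.56) = 28.62 / 137.5999 ≈ 0.2080

0.2080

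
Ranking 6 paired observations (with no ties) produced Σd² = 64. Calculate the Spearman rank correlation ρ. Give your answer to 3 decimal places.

-0.829

ρ = 1 − 6Σd² / [n(n²−1)] = 1 − 6×64 / (6×35)
  = 1 − 384/210 = 1 − 1.8286 ≈ -0.829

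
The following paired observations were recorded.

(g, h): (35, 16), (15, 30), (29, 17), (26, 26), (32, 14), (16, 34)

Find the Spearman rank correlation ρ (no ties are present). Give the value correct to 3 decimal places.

Rank g: 6, 1, 4, 3, 5, 2
Rank h: 2, 5, 3, 4, 1, 6
d = rank(g) − rank(h): 4, -4, 1, -1, 4, -4; Σd² = 66
ρ = 1 − 6Σd² / [n(n²−1)] = 1 − 6×66 / (6×35) = 1 − 396/210 ≈ -0.886

-0.886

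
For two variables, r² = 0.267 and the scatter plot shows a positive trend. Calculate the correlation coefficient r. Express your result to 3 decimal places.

|r| = √0.267 = 0.517
The association is positive, so r = 0.517.

0.517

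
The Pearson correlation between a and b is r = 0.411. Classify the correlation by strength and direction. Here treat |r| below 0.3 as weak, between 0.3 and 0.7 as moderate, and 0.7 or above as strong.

moderate positive

r = 0.411 > 0 so the relationship is positive.
|r| = 0.411, which falls in the moderate range.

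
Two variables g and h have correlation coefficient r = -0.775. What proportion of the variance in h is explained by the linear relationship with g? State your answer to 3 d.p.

r² = (-0.775)² = 0.601

0.601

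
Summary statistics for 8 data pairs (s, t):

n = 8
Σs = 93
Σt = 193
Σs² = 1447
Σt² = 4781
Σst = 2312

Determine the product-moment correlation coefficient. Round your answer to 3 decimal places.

r = (nΣst − ΣsΣt) / √[(nΣs² − (Σs)²)(nΣt² − (Σt)²)]
Numerator: 8×2312 − 93×193 = 547
Denominator: √[(11576 − 8649)(38248 − 37249)] = √[2927 × 999] = 1709.9921
r = 547 / 1709.9921 ≈ 0.320

0.320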